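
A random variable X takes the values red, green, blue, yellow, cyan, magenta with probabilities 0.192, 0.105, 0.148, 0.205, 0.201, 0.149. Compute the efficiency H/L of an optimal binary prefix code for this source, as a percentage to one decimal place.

Entropy H = −Σ p log₂ p ≈ 2.5497 bits.
Huffman merges: 21/200+37/250→253/1000; 149/1000+24/125→341/1000; 201/1000+41/200→203/500; 253/1000+341/1000→297/500; 203/500+297/500→1. L = 1297/500 ≈ 2.5940.
Efficiency = H/L = 2.5497/2.5940 = 98.3%.

98.3%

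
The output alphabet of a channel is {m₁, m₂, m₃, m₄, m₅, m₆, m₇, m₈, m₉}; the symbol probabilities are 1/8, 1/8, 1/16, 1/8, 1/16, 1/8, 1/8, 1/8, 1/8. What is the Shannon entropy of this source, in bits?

3.125 bits

Each probability is a power of 1/2, so log₂(1/p) is an integer.
H = Σ p·log₂(1/p) = 1/8·3 + 1/8·3 + 1/16·4 + 1/8·3 + 1/16·4 + 1/8·3 + 1/8·3 + 1/8·3 + 1/8·3 = 3.125 bits.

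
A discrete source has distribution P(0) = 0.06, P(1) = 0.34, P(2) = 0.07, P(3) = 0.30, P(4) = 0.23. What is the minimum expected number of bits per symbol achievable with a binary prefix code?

Repeatedly combine the two least-probable nodes; the expected code length is the sum of the merged weights.
merge 3/50 + 7/100 → 13/100
merge 13/100 + 23/100 → 9/25
merge 3/10 + 17/50 → 16/25
merge 9/25 + 16/25 → 1
L = 13/100 + 9/25 + 16/25 + 1 = 213/100 = 2.13 bits/symbol.

2.13 bits/symbol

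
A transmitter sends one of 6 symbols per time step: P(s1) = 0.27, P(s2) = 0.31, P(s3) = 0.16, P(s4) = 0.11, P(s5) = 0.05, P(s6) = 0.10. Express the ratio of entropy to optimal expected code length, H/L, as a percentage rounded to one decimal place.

97.7%

Entropy H = −Σ p log₂ p ≈ 2.3554 bits.
Huffman merges: 1/20+1/10→3/20; 11/100+3/20→13/50; 4/25+13/50→21/50; 27/100+31/100→29/50; 21/50+29/50→1. L = 241/100 ≈ 2.4100.
Efficiency = H/L = 2.3554/2.4100 = 97.7%.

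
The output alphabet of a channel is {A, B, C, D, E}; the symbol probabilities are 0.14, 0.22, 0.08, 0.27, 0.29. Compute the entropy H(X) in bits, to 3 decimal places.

2.197 bits

H = −Σ pᵢ log₂ pᵢ.
−0.14·log₂(0.14) = 0.3971
−0.22·log₂(0.22) = 0.4806
−0.08·log₂(0.08) = 0.2915
−0.27·log₂(0.27) = 0.5100
−0.29·log₂(0.29) = 0.5179
Sum ≈ 2.1971 → 2.197 bits.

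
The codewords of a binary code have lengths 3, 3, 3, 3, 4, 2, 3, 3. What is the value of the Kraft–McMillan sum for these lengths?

1.0625

With common denominator 2^4 = 16: Σ 2^(−ℓᵢ) = 2/16 + 2/16 + 2/16 + 2/16 + 1/16 + 4/16 + 2/16 + 2/16 = 17/16 = 1.0625.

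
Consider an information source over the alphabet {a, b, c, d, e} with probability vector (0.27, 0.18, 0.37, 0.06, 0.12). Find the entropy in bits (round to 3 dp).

H = −Σ pᵢ log₂ pᵢ.
−0.27·log₂(0.27) = 0.5100
−0.18·log₂(0.18) = 0.4453
−0.37·log₂(0.37) = 0.5307
−0.06·log₂(0.06) = 0.2435
−0.12·log₂(0.12) = 0.3671
Sum ≈ 2.0967 → 2.097 bits.

2.097 bits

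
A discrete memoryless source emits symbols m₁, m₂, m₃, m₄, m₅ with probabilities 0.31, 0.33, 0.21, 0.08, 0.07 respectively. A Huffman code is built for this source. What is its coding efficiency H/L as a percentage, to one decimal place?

Entropy H = −Σ p log₂ p ≈ 2.0845 bits.
Huffman merges: 7/100+2/25→3/20; 3/20+21/100→9/25; 31/100+33/100→16/25; 9/25+16/25→1. L = 43/20 ≈ 2.1500.
Efficiency = H/L = 2.0845/2.1500 = 97.0%.

97.0%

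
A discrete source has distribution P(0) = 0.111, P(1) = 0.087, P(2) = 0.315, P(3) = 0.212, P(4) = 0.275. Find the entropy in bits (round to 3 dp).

H = −Σ pᵢ log₂ pᵢ.
−0.111·log₂(0.111) = 0.3520
−0.087·log₂(0.087) = 0.3065
−0.315·log₂(0.315) = 0.5250
−0.212·log₂(0.212) = 0.4744
−0.275·log₂(0.275) = 0.5122
Sum ≈ 2.1701 → 2.170 bits.

2.170 bits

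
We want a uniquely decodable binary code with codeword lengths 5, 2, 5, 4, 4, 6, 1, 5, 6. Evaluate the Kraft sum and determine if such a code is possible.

With common denominator 2^6 = 64: Σ 2^(−ℓᵢ) = 2/64 + 16/64 + 2/64 + 4/64 + 4/64 + 1/64 + 32/64 + 2/64 + 1/64 = 64/64 = 1.
Kraft's inequality requires Σ ≤ 1; here Σ = 1 ≤ 1, so such a prefix code exists.

1; yes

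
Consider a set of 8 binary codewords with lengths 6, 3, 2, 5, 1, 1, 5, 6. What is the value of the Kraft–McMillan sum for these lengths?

1.46875

With common denominator 2^6 = 64: Σ 2^(−ℓᵢ) = 1/64 + 8/64 + 16/64 + 2/64 + 32/64 + 32/64 + 2/64 + 1/64 = 94/64 = 1.46875.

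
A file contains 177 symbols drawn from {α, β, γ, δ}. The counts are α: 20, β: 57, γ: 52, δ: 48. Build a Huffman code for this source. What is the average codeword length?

Probabilities are the counts divided by 177.
Repeatedly combine the two least-probable nodes; the expected code length is the sum of the merged weights.
merge 20/177 + 16/59 → 68/177
merge 52/177 + 19/59 → 109/177
merge 68/177 + 109/177 → 1
L = 68/177 + 109/177 + 1 = 2 bits/symbol.

2 bits/symbol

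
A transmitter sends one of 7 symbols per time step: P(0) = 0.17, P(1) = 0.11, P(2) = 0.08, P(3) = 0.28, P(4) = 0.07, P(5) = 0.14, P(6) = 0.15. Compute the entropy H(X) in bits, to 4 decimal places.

H = −Σ pᵢ log₂ pᵢ.
−0.17·log₂(0.17) = 0.4346
−0.11·log₂(0.11) = 0.3503
−0.08·log₂(0.08) = 0.2915
−0.28·log₂(0.28) = 0.5142
−0.07·log₂(0.07) = 0.2686
−0.14·log₂(0.14) = 0.3971
−0.15·log₂(0.15) = 0.4105
Sum ≈ 2.6668 → 2.6668 bits.

2.6668 bits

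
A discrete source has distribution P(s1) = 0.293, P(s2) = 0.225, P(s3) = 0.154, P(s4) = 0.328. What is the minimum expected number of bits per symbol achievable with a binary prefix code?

2 bits/symbol

Repeatedly combine the two least-probable nodes; the expected code length is the sum of the merged weights.
merge 77/500 + 9/40 → 379/1000
merge 293/1000 + 41/125 → 621/1000
merge 379/1000 + 621/1000 → 1
L = 379/1000 + 621/1000 + 1 = 2 bits/symbol.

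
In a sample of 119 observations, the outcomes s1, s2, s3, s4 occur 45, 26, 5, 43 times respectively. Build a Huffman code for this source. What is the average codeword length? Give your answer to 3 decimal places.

Probabilities are the counts divided by 119.
Repeatedly combine the two least-probable nodes; the expected code length is the sum of the merged weights.
merge 5/119 + 26/119 → 31/119
merge 31/119 + 43/119 → 74/119
merge 45/119 + 74/119 → 1
L = 31/119 + 74/119 + 1 = 32/17 ≈ 1.882 bits/symbol.

1.882 bits/symbol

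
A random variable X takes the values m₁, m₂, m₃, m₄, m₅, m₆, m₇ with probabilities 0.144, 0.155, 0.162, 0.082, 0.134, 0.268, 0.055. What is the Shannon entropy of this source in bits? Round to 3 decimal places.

H = −Σ pᵢ log₂ pᵢ.
−0.144·log₂(0.144) = 0.4026
−0.155·log₂(0.155) = 0.4169
−0.162·log₂(0.162) = 0.4254
−0.082·log₂(0.082) = 0.2959
−0.134·log₂(0.134) = 0.3886
−0.268·log₂(0.268) = 0.5091
−0.055·log₂(0.055) = 0.2301
Sum ≈ 2.6686 → 2.669 bits.

2.669 bits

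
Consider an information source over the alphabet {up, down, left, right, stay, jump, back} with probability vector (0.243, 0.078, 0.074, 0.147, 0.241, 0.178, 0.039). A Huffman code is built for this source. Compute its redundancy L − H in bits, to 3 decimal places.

0.041 bits

Entropy H = −Σ p log₂ p ≈ 2.5881 bits.
Huffman merges: 39/1000+37/500→113/1000; 39/500+113/1000→191/1000; 147/1000+89/500→13/40; 191/1000+241/1000→54/125; 243/1000+13/40→71/125; 54/125+71/125→1. L = 2629/1000 ≈ 2.6290.
L − H = 2.6290 − 2.5881 = 0.041 bits.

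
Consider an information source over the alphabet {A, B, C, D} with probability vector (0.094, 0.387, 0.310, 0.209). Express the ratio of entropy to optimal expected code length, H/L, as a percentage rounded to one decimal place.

Entropy H = −Σ p log₂ p ≈ 1.8465 bits.
Huffman merges: 47/500+209/1000→303/1000; 303/1000+31/100→613/1000; 387/1000+613/1000→1. L = 479/250 ≈ 1.9160.
Efficiency = H/L = 1.8465/1.9160 = 96.4%.

96.4%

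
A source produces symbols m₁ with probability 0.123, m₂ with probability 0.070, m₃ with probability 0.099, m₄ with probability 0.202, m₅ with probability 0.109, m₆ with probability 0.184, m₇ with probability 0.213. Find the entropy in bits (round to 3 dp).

2.710 bits

H = −Σ pᵢ log₂ pᵢ.
−0.123·log₂(0.123) = 0.3719
−0.070·log₂(0.070) = 0.2686
−0.099·log₂(0.099) = 0.3303
−0.202·log₂(0.202) = 0.4661
−0.109·log₂(0.109) = 0.3485
−0.184·log₂(0.184) = 0.4494
−0.213·log₂(0.213) = 0.4752
Sum ≈ 2.7100 → 2.710 bits.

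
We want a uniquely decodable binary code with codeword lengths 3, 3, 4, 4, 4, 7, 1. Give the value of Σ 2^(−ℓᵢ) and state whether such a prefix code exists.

With common denominator 2^7 = 128: Σ 2^(−ℓᵢ) = 16/128 + 16/128 + 8/128 + 8/128 + 8/128 + 1/128 + 64/128 = 121/128 = 0.9453125.
Kraft's inequality requires Σ ≤ 1; here Σ = 0.9453125 ≤ 1, so such a prefix code exists.

0.9453125; yes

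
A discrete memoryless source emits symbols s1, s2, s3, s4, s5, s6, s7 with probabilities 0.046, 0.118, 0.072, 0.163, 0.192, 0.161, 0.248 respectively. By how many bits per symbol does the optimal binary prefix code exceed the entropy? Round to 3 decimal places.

0.030 bits

Entropy H = −Σ p log₂ p ≈ 2.6482 bits.
Huffman merges: 23/500+9/125→59/500; 59/500+59/500→59/250; 161/1000+163/1000→81/250; 24/125+59/250→107/250; 31/125+81/250→143/250; 107/250+143/250→1. L = 1339/500 ≈ 2.6780.
L − H = 2.6780 − 2.6482 = 0.030 bits.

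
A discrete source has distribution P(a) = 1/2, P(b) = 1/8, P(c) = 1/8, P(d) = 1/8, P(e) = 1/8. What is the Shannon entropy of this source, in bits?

Each probability is a power of 1/2, so log₂(1/p) is an integer.
H = Σ p·log₂(1/p) = 1/2·1 + 1/8·3 + 1/8·3 + 1/8·3 + 1/8·3 = 2 bits.

2 bits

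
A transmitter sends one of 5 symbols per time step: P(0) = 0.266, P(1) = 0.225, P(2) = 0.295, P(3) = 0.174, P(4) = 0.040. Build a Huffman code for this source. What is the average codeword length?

2.214 bits/symbol

Repeatedly combine the two least-probable nodes; the expected code length is the sum of the merged weights.
merge 1/25 + 87/500 → 107/500
merge 107/500 + 9/40 → 439/1000
merge 133/500 + 59/200 → 561/1000
merge 439/1000 + 561/1000 → 1
L = 107/500 + 439/1000 + 561/1000 + 1 = 1107/500 = 2.214 bits/symbol.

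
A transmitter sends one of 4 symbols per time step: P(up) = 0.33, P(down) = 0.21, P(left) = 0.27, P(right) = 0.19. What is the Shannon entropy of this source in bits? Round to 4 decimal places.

1.9659 bits

H = −Σ pᵢ log₂ pᵢ.
−0.33·log₂(0.33) = 0.5278
−0.21·log₂(0.21) = 0.4728
−0.27·log₂(0.27) = 0.5100
−0.19·log₂(0.19) = 0.4552
Sum ≈ 1.9659 → 1.9659 bits.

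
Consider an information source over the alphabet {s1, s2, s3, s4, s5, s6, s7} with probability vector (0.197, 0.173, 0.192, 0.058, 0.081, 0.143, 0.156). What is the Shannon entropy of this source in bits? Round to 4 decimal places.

2.7081 bits

H = −Σ pᵢ log₂ pᵢ.
−0.197·log₂(0.197) = 0.4617
−0.173·log₂(0.173) = 0.4379
−0.192·log₂(0.192) = 0.4571
−0.058·log₂(0.058) = 0.2383
−0.081·log₂(0.081) = 0.2937
−0.143·log₂(0.143) = 0.4012
−0.156·log₂(0.156) = 0.4181
Sum ≈ 2.7081 → 2.7081 bits.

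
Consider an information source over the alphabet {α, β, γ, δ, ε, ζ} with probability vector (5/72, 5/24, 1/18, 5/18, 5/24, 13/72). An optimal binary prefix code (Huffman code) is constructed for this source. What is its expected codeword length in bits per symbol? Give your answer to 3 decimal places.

2.431 bits/symbol

Repeatedly combine the two least-probable nodes; the expected code length is the sum of the merged weights.
merge 1/18 + 5/72 → 1/8
merge 1/8 + 13/72 → 11/36
merge 5/24 + 5/24 → 5/12
merge 5/18 + 11/36 → 7/12
merge 5/12 + 7/12 → 1
L = 1/8 + 11/36 + 5/12 + 7/12 + 1 = 175/72 ≈ 2.431 bits/symbol.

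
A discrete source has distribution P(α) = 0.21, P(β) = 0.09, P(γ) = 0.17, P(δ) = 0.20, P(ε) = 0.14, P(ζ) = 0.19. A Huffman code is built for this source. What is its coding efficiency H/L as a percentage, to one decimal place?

Entropy H = −Σ p log₂ p ≈ 2.5368 bits.
Huffman merges: 9/100+7/50→23/100; 17/100+19/100→9/25; 1/5+21/100→41/100; 23/100+9/25→59/100; 41/100+59/100→1. L = 259/100 ≈ 2.5900.
Efficiency = H/L = 2.5368/2.5900 = 97.9%.

97.9%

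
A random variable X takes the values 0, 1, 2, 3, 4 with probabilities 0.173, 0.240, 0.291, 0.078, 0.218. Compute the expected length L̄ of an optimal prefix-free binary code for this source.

Repeatedly combine the two least-probable nodes; the expected code length is the sum of the merged weights.
merge 39/500 + 173/1000 → 251/1000
merge 109/500 + 6/25 → 229/500
merge 251/1000 + 291/1000 → 271/500
merge 229/500 + 271/500 → 1
L = 251/1000 + 229/500 + 271/500 + 1 = 2251/1000 = 2.251 bits/symbol.

2.251 bits/symbol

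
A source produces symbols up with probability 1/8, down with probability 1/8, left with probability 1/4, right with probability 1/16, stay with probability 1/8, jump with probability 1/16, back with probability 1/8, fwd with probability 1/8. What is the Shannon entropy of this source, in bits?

2.875 bits

Each probability is a power of 1/2, so log₂(1/p) is an integer.
H = Σ p·log₂(1/p) = 1/8·3 + 1/8·3 + 1/4·2 + 1/16·4 + 1/8·3 + 1/16·4 + 1/8·3 + 1/8·3 = 2.875 bits.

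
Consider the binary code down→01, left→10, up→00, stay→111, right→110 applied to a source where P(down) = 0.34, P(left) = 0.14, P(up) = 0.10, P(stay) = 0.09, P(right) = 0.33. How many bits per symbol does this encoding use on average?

L̄ = Σ pᵢ·ℓᵢ = 0.34·2 + 0.14·2 + 0.10·2 + 0.09·3 + 0.33·3 = 2.42 bits/symbol.

2.42 bits/symbol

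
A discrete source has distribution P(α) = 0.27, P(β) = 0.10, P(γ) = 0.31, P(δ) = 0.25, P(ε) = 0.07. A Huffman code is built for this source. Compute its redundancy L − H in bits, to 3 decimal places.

0.035 bits

Entropy H = −Σ p log₂ p ≈ 2.1346 bits.
Huffman merges: 7/100+1/10→17/100; 17/100+1/4→21/50; 27/100+31/100→29/50; 21/50+29/50→1. L = 217/100 ≈ 2.1700.
L − H = 2.1700 − 2.1346 = 0.035 bits.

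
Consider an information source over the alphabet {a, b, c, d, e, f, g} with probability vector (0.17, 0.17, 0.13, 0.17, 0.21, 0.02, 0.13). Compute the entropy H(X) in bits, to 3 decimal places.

2.655 bits

H = −Σ pᵢ log₂ pᵢ.
−0.17·log₂(0.17) = 0.4346
−0.17·log₂(0.17) = 0.4346
−0.13·log₂(0.13) = 0.3826
−0.17·log₂(0.17) = 0.4346
−0.21·log₂(0.21) = 0.4728
−0.02·log₂(0.02) = 0.1129
−0.13·log₂(0.13) = 0.3826
Sum ≈ 2.6547 → 2.655 bits.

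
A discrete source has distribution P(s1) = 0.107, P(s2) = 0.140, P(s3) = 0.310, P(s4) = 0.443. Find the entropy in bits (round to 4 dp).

1.7863 bits

H = −Σ pᵢ log₂ pᵢ.
−0.107·log₂(0.107) = 0.3450
−0.140·log₂(0.140) = 0.3971
−0.310·log₂(0.310) = 0.5238
−0.443·log₂(0.443) = 0.5204
Sum ≈ 1.7863 → 1.7863 bits.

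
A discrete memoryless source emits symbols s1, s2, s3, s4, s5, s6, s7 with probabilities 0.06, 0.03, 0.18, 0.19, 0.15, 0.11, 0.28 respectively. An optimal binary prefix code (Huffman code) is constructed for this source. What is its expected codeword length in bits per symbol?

2.62 bits/symbol

Repeatedly combine the two least-probable nodes; the expected code length is the sum of the merged weights.
merge 3/100 + 3/50 → 9/100
merge 9/100 + 11/100 → 1/5
merge 3/20 + 9/50 → 33/100
merge 19/100 + 1/5 → 39/100
merge 7/25 + 33/100 → 61/100
merge 39/100 + 61/100 → 1
L = 9/100 + 1/5 + 33/100 + 39/100 + 61/100 + 1 = 131/50 = 2.62 bits/symbol.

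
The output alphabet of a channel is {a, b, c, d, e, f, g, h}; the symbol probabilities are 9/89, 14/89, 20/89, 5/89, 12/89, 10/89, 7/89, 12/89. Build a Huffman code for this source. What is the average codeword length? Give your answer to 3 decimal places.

2.910 bits/symbol

Repeatedly combine the two least-probable nodes; the expected code length is the sum of the merged weights.
merge 5/89 + 7/89 → 12/89
merge 9/89 + 10/89 → 19/89
merge 12/89 + 12/89 → 24/89
merge 12/89 + 14/89 → 26/89
merge 19/89 + 20/89 → 39/89
merge 24/89 + 26/89 → 50/89
merge 39/89 + 50/89 → 1
L = 12/89 + 19/89 + 24/89 + 26/89 + 39/89 + 50/89 + 1 = 259/89 ≈ 2.910 bits/symbol.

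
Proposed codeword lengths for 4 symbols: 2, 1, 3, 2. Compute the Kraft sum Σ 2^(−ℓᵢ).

1.125

With common denominator 2^3 = 8: Σ 2^(−ℓᵢ) = 2/8 + 4/8 + 1/8 + 2/8 = 9/8 = 1.125.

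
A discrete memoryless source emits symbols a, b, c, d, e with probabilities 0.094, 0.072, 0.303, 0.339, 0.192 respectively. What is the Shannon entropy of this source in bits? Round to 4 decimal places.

2.1021 bits

H = −Σ pᵢ log₂ pᵢ.
−0.094·log₂(0.094) = 0.3207
−0.072·log₂(0.072) = 0.2733
−0.303·log₂(0.303) = 0.5220
−0.339·log₂(0.339) = 0.5291
−0.192·log₂(0.192) = 0.4571
Sum ≈ 2.1021 → 2.1021 bits.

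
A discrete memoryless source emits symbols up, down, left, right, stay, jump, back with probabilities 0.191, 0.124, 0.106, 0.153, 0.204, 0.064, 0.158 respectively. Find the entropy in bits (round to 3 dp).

2.729 bits

H = −Σ pᵢ log₂ pᵢ.
−0.191·log₂(0.191) = 0.4562
−0.124·log₂(0.124) = 0.3734
−0.106·log₂(0.106) = 0.3432
−0.153·log₂(0.153) = 0.4144
−0.204·log₂(0.204) = 0.4678
−0.064·log₂(0.064) = 0.2538
−0.158·log₂(0.158) = 0.4206
Sum ≈ 2.7295 → 2.729 bits.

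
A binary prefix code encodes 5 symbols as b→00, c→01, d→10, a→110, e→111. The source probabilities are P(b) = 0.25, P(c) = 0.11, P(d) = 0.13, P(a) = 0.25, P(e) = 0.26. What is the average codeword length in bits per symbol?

2.51 bits/symbol

L̄ = Σ pᵢ·ℓᵢ = 0.25·2 + 0.11·2 + 0.13·2 + 0.25·3 + 0.26·3 = 2.51 bits/symbol.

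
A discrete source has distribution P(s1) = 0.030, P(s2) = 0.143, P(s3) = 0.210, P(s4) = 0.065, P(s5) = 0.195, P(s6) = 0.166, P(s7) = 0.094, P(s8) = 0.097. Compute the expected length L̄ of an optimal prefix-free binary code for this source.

Repeatedly combine the two least-probable nodes; the expected code length is the sum of the merged weights.
merge 3/100 + 13/200 → 19/200
merge 47/500 + 19/200 → 189/1000
merge 97/1000 + 143/1000 → 6/25
merge 83/500 + 189/1000 → 71/200
merge 39/200 + 21/100 → 81/200
merge 6/25 + 71/200 → 119/200
merge 81/200 + 119/200 → 1
L = 19/200 + 189/1000 + 6/25 + 71/200 + 81/200 + 119/200 + 1 = 2879/1000 = 2.879 bits/symbol.

2.879 bits/symbol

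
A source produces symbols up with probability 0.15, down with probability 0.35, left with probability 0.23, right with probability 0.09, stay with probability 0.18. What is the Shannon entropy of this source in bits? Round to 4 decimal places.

H = −Σ pᵢ log₂ pᵢ.
−0.15·log₂(0.15) = 0.4105
−0.35·log₂(0.35) = 0.5301
−0.23·log₂(0.23) = 0.4877
−0.09·log₂(0.09) = 0.3127
−0.18·log₂(0.18) = 0.4453
Sum ≈ 2.1863 → 2.1863 bits.

2.1863 bits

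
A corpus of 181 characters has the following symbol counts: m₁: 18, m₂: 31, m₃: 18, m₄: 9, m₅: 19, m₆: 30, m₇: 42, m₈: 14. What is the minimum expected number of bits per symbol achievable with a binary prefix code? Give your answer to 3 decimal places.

2.895 bits/symbol

Probabilities are the counts divided by 181.
Repeatedly combine the two least-probable nodes; the expected code length is the sum of the merged weights.
merge 9/181 + 14/181 → 23/181
merge 18/181 + 18/181 → 36/181
merge 19/181 + 23/181 → 42/181
merge 30/181 + 31/181 → 61/181
merge 36/181 + 42/181 → 78/181
merge 42/181 + 61/181 → 103/181
merge 78/181 + 103/181 → 1
L = 23/181 + 36/181 + 42/181 + 61/181 + 78/181 + 103/181 + 1 = 524/181 ≈ 2.895 bits/symbol.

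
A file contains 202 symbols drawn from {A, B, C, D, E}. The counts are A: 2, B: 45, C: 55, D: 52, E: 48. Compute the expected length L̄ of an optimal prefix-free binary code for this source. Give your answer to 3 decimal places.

2.233 bits/symbol

Probabilities are the counts divided by 202.
Repeatedly combine the two least-probable nodes; the expected code length is the sum of the merged weights.
merge 1/101 + 45/202 → 47/202
merge 47/202 + 24/101 → 95/202
merge 26/101 + 55/202 → 107/202
merge 95/202 + 107/202 → 1
L = 47/202 + 95/202 + 107/202 + 1 = 451/202 ≈ 2.233 bits/symbol.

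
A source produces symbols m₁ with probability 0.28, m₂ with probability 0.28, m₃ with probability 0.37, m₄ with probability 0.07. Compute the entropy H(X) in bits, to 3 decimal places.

H = −Σ pᵢ log₂ pᵢ.
−0.28·log₂(0.28) = 0.5142
−0.28·log₂(0.28) = 0.5142
−0.37·log₂(0.37) = 0.5307
−0.07·log₂(0.07) = 0.2686
Sum ≈ 1.8277 → 1.828 bits.

1.828 bits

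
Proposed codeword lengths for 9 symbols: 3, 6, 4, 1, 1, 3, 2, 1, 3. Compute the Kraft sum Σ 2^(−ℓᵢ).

With common denominator 2^6 = 64: Σ 2^(−ℓᵢ) = 8/64 + 1/64 + 4/64 + 32/64 + 32/64 + 8/64 + 16/64 + 32/64 + 8/64 = 141/64 = 2.203125.

2.203125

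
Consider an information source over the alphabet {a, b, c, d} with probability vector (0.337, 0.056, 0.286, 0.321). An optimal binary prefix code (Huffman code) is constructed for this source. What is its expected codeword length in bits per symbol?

Repeatedly combine the two least-probable nodes; the expected code length is the sum of the merged weights.
merge 7/125 + 143/500 → 171/500
merge 321/1000 + 337/1000 → 329/500
merge 171/500 + 329/500 → 1
L = 171/500 + 329/500 + 1 = 2 bits/symbol.

2 bits/symbol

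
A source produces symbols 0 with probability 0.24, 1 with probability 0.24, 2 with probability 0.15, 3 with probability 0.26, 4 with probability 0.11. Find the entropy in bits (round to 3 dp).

H = −Σ pᵢ log₂ pᵢ.
−0.24·log₂(0.24) = 0.4941
−0.24·log₂(0.24) = 0.4941
−0.15·log₂(0.15) = 0.4105
−0.26·log₂(0.26) = 0.5053
−0.11·log₂(0.11) = 0.3503
Sum ≈ 2.2544 → 2.254 bits.

2.254 bits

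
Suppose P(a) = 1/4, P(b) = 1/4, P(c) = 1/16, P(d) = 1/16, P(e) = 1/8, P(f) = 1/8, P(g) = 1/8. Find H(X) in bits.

2.625 bits

Each probability is a power of 1/2, so log₂(1/p) is an integer.
H = Σ p·log₂(1/p) = 1/4·2 + 1/4·2 + 1/16·4 + 1/16·4 + 1/8·3 + 1/8·3 + 1/8·3 = 2.625 bits.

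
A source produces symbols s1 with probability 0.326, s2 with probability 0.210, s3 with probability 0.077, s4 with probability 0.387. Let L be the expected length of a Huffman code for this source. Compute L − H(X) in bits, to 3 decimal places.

Entropy H = −Σ p log₂ p ≈ 1.8148 bits.
Huffman merges: 77/1000+21/100→287/1000; 287/1000+163/500→613/1000; 387/1000+613/1000→1. L = 19/10 ≈ 1.9000.
L − H = 1.9000 − 1.8148 = 0.085 bits.

0.085 bits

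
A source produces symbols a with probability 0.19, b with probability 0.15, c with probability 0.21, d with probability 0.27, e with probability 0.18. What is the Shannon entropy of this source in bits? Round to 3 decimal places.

H = −Σ pᵢ log₂ pᵢ.
−0.19·log₂(0.19) = 0.4552
−0.15·log₂(0.15) = 0.4105
−0.21·log₂(0.21) = 0.4728
−0.27·log₂(0.27) = 0.5100
−0.18·log₂(0.18) = 0.4453
Sum ≈ 2.2939 → 2.294 bits.

2.294 bits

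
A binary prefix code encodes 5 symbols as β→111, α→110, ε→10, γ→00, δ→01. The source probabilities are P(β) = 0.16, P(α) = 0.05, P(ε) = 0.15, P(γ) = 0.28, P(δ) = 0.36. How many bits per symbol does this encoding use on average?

2.21 bits/symbol

L̄ = Σ pᵢ·ℓᵢ = 0.16·3 + 0.05·3 + 0.15·2 + 0.28·2 + 0.36·2 = 2.21 bits/symbol.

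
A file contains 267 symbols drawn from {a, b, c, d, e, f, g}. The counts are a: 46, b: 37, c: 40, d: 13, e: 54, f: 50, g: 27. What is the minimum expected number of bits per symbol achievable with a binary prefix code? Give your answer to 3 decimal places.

Probabilities are the counts divided by 267.
Repeatedly combine the two least-probable nodes; the expected code length is the sum of the merged weights.
merge 13/267 + 9/89 → 40/267
merge 37/267 + 40/267 → 77/267
merge 40/267 + 46/267 → 86/267
merge 50/267 + 18/89 → 104/267
merge 77/267 + 86/267 → 163/267
merge 104/267 + 163/267 → 1
L = 40/267 + 77/267 + 86/267 + 104/267 + 163/267 + 1 = 737/267 ≈ 2.760 bits/symbol.

2.760 bits/symbol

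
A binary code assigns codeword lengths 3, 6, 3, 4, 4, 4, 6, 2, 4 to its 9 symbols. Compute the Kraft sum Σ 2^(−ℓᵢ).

0.78125

With common denominator 2^6 = 64: Σ 2^(−ℓᵢ) = 8/64 + 1/64 + 8/64 + 4/64 + 4/64 + 4/64 + 1/64 + 16/64 + 4/64 = 50/64 = 0.78125.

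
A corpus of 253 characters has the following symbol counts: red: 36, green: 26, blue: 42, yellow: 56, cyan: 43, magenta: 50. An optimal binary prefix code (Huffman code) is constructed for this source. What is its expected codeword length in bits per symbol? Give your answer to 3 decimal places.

Probabilities are the counts divided by 253.
Repeatedly combine the two least-probable nodes; the expected code length is the sum of the merged weights.
merge 26/253 + 36/253 → 62/253
merge 42/253 + 43/253 → 85/253
merge 50/253 + 56/253 → 106/253
merge 62/253 + 85/253 → 147/253
merge 106/253 + 147/253 → 1
L = 62/253 + 85/253 + 106/253 + 147/253 + 1 = 653/253 ≈ 2.581 bits/symbol.

2.581 bits/symbol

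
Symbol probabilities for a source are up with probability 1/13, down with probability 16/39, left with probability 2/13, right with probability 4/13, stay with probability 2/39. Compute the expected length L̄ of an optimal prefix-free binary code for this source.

2 bits/symbol

Repeatedly combine the two least-probable nodes; the expected code length is the sum of the merged weights.
merge 2/39 + 1/13 → 5/39
merge 5/39 + 2/13 → 11/39
merge 11/39 + 4/13 → 23/39
merge 16/39 + 23/39 → 1
L = 5/39 + 11/39 + 23/39 + 1 = 2 bits/symbol.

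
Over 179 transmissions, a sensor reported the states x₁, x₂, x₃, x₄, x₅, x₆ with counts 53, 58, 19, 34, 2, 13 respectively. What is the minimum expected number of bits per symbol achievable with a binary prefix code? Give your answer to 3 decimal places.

Probabilities are the counts divided by 179.
Repeatedly combine the two least-probable nodes; the expected code length is the sum of the merged weights.
merge 2/179 + 13/179 → 15/179
merge 15/179 + 19/179 → 34/179
merge 34/179 + 34/179 → 68/179
merge 53/179 + 58/179 → 111/179
merge 68/179 + 111/179 → 1
L = 15/179 + 34/179 + 68/179 + 111/179 + 1 = 407/179 ≈ 2.274 bits/symbol.

2.274 bits/symbol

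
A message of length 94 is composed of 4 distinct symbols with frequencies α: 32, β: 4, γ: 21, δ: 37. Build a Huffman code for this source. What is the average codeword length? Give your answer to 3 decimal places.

1.872 bits/symbol

Probabilities are the counts divided by 94.
Repeatedly combine the two least-probable nodes; the expected code length is the sum of the merged weights.
merge 2/47 + 21/94 → 25/94
merge 25/94 + 16/47 → 57/94
merge 37/94 + 57/94 → 1
L = 25/94 + 57/94 + 1 = 88/47 ≈ 1.872 bits/symbol.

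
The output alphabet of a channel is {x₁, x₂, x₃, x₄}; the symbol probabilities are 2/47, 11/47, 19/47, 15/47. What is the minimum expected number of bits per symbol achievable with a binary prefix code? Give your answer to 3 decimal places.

Repeatedly combine the two least-probable nodes; the expected code length is the sum of the merged weights.
merge 2/47 + 11/47 → 13/47
merge 13/47 + 15/47 → 28/47
merge 19/47 + 28/47 → 1
L = 13/47 + 28/47 + 1 = 88/47 ≈ 1.872 bits/symbol.

1.872 bits/symbol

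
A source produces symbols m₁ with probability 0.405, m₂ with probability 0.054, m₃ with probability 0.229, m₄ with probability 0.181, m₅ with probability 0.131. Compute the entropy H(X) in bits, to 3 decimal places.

2.073 bits

H = −Σ pᵢ log₂ pᵢ.
−0.405·log₂(0.405) = 0.5281
−0.054·log₂(0.054) = 0.2274
−0.229·log₂(0.229) = 0.4870
−0.181·log₂(0.181) = 0.4463
−0.131·log₂(0.131) = 0.3841
Sum ≈ 2.0730 → 2.073 bits.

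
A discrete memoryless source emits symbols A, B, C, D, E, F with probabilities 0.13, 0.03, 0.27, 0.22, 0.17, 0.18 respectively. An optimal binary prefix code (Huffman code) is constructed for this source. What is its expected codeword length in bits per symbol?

Repeatedly combine the two least-probable nodes; the expected code length is the sum of the merged weights.
merge 3/100 + 13/100 → 4/25
merge 4/25 + 17/100 → 33/100
merge 9/50 + 11/50 → 2/5
merge 27/100 + 33/100 → 3/5
merge 2/5 + 3/5 → 1
L = 4/25 + 33/100 + 2/5 + 3/5 + 1 = 249/100 = 2.49 bits/symbol.

2.49 bits/symbol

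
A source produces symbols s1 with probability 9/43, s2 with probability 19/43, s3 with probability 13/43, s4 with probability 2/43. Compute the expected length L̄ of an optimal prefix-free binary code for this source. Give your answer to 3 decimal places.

Repeatedly combine the two least-probable nodes; the expected code length is the sum of the merged weights.
merge 2/43 + 9/43 → 11/43
merge 11/43 + 13/43 → 24/43
merge 19/43 + 24/43 → 1
L = 11/43 + 24/43 + 1 = 78/43 ≈ 1.814 bits/symbol.

1.814 bits/symbol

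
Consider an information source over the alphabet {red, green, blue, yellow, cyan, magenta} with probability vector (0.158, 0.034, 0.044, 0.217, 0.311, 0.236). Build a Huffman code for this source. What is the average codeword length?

2.314 bits/symbol

Repeatedly combine the two least-probable nodes; the expected code length is the sum of the merged weights.
merge 17/500 + 11/250 → 39/500
merge 39/500 + 79/500 → 59/250
merge 217/1000 + 59/250 → 453/1000
merge 59/250 + 311/1000 → 547/1000
merge 453/1000 + 547/1000 → 1
L = 39/500 + 59/250 + 453/1000 + 547/1000 + 1 = 1157/500 = 2.314 bits/symbol.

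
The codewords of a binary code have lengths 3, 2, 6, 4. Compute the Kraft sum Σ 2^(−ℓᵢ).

0.453125

With common denominator 2^6 = 64: Σ 2^(−ℓᵢ) = 8/64 + 16/64 + 1/64 + 4/64 = 29/64 = 0.453125.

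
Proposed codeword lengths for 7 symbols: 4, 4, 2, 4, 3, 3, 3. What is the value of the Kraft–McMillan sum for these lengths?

0.8125

With common denominator 2^4 = 16: Σ 2^(−ℓᵢ) = 1/16 + 1/16 + 4/16 + 1/16 + 2/16 + 2/16 + 2/16 = 13/16 = 0.8125.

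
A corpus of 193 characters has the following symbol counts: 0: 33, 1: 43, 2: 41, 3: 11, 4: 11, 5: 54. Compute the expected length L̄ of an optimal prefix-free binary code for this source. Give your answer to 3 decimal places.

2.399 bits/symbol

Probabilities are the counts divided by 193.
Repeatedly combine the two least-probable nodes; the expected code length is the sum of the merged weights.
merge 11/193 + 11/193 → 22/193
merge 22/193 + 33/193 → 55/193
merge 41/193 + 43/193 → 84/193
merge 54/193 + 55/193 → 109/193
merge 84/193 + 109/193 → 1
L = 22/193 + 55/193 + 84/193 + 109/193 + 1 = 463/193 ≈ 2.399 bits/symbol.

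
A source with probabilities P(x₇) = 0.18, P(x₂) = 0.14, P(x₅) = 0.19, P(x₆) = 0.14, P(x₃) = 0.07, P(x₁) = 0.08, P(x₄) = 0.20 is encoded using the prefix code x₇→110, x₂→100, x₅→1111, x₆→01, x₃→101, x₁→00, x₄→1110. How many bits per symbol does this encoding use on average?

L̄ = Σ pᵢ·ℓᵢ = 0.18·3 + 0.14·3 + 0.19·4 + 0.14·2 + 0.07·3 + 0.08·2 + 0.20·4 = 3.17 bits/symbol.

3.17 bits/symbol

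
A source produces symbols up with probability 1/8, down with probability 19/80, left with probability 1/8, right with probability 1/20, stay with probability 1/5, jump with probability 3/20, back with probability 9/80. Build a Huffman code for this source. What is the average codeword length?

2.725 bits/symbol

Repeatedly combine the two least-probable nodes; the expected code length is the sum of the merged weights.
merge 1/20 + 9/80 → 13/80
merge 1/8 + 1/8 → 1/4
merge 3/20 + 13/80 → 5/16
merge 1/5 + 19/80 → 7/16
merge 1/4 + 5/16 → 9/16
merge 7/16 + 9/16 → 1
L = 13/80 + 1/4 + 5/16 + 7/16 + 9/16 + 1 = 109/40 = 2.725 bits/symbol.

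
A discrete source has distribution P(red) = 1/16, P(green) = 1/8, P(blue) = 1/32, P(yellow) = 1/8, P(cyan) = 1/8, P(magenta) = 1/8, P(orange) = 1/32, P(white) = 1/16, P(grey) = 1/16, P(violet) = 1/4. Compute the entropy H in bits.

3.0625 bits

Each probability is a power of 1/2, so log₂(1/p) is an integer.
H = Σ p·log₂(1/p) = 1/16·4 + 1/8·3 + 1/32·5 + 1/8·3 + 1/8·3 + 1/8·3 + 1/32·5 + 1/16·4 + 1/16·4 + 1/4·2 = 3.0625 bits.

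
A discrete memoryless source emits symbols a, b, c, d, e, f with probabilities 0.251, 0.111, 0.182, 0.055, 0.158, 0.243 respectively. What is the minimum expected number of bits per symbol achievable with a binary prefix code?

Repeatedly combine the two least-probable nodes; the expected code length is the sum of the merged weights.
merge 11/200 + 111/1000 → 83/500
merge 79/500 + 83/500 → 81/250
merge 91/500 + 243/1000 → 17/40
merge 251/1000 + 81/250 → 23/40
merge 17/40 + 23/40 → 1
L = 83/500 + 81/250 + 17/40 + 23/40 + 1 = 249/100 = 2.49 bits/symbol.

2.49 bits/symbol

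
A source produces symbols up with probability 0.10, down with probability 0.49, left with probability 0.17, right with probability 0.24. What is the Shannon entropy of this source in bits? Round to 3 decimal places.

H = −Σ pᵢ log₂ pᵢ.
−0.10·log₂(0.10) = 0.3322
−0.49·log₂(0.49) = 0.5043
−0.17·log₂(0.17) = 0.4346
−0.24·log₂(0.24) = 0.4941
Sum ≈ 1.7652 → 1.765 bits.

1.765 bits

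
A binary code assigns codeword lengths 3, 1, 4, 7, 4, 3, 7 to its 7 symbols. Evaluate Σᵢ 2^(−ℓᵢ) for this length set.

0.890625

With common denominator 2^7 = 128: Σ 2^(−ℓᵢ) = 16/128 + 64/128 + 8/128 + 1/128 + 8/128 + 16/128 + 1/128 = 114/128 = 0.890625.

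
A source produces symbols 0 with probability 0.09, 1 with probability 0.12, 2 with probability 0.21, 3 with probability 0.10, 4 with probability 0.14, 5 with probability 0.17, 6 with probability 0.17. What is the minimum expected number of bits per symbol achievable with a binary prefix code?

2.79 bits/symbol

Repeatedly combine the two least-probable nodes; the expected code length is the sum of the merged weights.
merge 9/100 + 1/10 → 19/100
merge 3/25 + 7/50 → 13/50
merge 17/100 + 17/100 → 17/50
merge 19/100 + 21/100 → 2/5
merge 13/50 + 17/50 → 3/5
merge 2/5 + 3/5 → 1
L = 19/100 + 13/50 + 17/50 + 2/5 + 3/5 + 1 = 279/100 = 2.79 bits/symbol.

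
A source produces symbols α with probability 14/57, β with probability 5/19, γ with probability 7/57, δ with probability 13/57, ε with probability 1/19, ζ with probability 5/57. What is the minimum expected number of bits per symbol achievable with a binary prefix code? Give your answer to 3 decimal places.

Repeatedly combine the two least-probable nodes; the expected code length is the sum of the merged weights.
merge 1/19 + 5/57 → 8/57
merge 7/57 + 8/57 → 5/19
merge 13/57 + 14/57 → 9/19
merge 5/19 + 5/19 → 10/19
merge 9/19 + 10/19 → 1
L = 8/57 + 5/19 + 9/19 + 10/19 + 1 = 137/57 ≈ 2.404 bits/symbol.

2.404 bits/symbol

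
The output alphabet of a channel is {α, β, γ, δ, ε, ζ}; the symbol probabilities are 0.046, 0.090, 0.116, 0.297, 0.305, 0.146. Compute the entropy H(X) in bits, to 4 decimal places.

2.3255 bits

H = −Σ pᵢ log₂ pᵢ.
−0.046·log₂(0.046) = 0.2043
−0.090·log₂(0.090) = 0.3127
−0.116·log₂(0.116) = 0.3605
−0.297·log₂(0.297) = 0.5202
−0.305·log₂(0.305) = 0.5225
−0.146·log₂(0.146) = 0.4053
Sum ≈ 2.3255 → 2.3255 bits.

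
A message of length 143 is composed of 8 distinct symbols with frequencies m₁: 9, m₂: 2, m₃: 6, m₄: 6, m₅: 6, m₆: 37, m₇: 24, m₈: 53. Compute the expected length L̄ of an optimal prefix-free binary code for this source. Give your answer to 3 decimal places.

Probabilities are the counts divided by 143.
Repeatedly combine the two least-probable nodes; the expected code length is the sum of the merged weights.
merge 2/143 + 6/143 → 8/143
merge 6/143 + 6/143 → 12/143
merge 8/143 + 9/143 → 17/143
merge 12/143 + 17/143 → 29/143
merge 24/143 + 29/143 → 53/143
merge 37/143 + 53/143 → 90/143
merge 53/143 + 90/143 → 1
L = 8/143 + 12/143 + 17/143 + 29/143 + 53/143 + 90/143 + 1 = 32/13 ≈ 2.462 bits/symbol.

2.462 bits/symbol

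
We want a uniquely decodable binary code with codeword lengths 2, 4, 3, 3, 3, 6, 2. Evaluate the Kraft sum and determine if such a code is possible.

With common denominator 2^6 = 64: Σ 2^(−ℓᵢ) = 16/64 + 4/64 + 8/64 + 8/64 + 8/64 + 1/64 + 16/64 = 61/64 = 0.953125.
Kraft's inequality requires Σ ≤ 1; here Σ = 0.953125 ≤ 1, so such a prefix code exists.

0.953125; yes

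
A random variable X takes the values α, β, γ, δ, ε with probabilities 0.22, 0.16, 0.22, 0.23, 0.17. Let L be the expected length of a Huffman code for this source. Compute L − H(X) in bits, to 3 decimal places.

0.024 bits

Entropy H = −Σ p log₂ p ≈ 2.3064 bits.
Huffman merges: 4/25+17/100→33/100; 11/50+11/50→11/25; 23/100+33/100→14/25; 11/25+14/25→1. L = 233/100 ≈ 2.3300.
L − H = 2.3300 − 2.3064 = 0.024 bits.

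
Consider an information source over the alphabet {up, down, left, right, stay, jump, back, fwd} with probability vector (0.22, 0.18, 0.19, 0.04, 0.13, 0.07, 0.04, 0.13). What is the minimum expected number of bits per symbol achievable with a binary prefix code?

Repeatedly combine the two least-probable nodes; the expected code length is the sum of the merged weights.
merge 1/25 + 1/25 → 2/25
merge 7/100 + 2/25 → 3/20
merge 13/100 + 13/100 → 13/50
merge 3/20 + 9/50 → 33/100
merge 19/100 + 11/50 → 41/100
merge 13/50 + 33/100 → 59/100
merge 41/100 + 59/100 → 1
L = 2/25 + 3/20 + 13/50 + 33/100 + 41/100 + 59/100 + 1 = 141/50 = 2.82 bits/symbol.

2.82 bits/symbol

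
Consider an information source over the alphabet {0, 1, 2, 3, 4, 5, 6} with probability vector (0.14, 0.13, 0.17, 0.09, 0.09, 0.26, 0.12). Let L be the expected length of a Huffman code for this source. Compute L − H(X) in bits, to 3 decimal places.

0.028 bits

Entropy H = −Σ p log₂ p ≈ 2.7120 bits.
Huffman merges: 9/100+9/100→9/50; 3/25+13/100→1/4; 7/50+17/100→31/100; 9/50+1/4→43/100; 13/50+31/100→57/100; 43/100+57/100→1. L = 137/50 ≈ 2.7400.
L − H = 2.7400 − 2.7120 = 0.028 bits.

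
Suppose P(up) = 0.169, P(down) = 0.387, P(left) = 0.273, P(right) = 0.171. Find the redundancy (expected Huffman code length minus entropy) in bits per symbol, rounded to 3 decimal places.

Entropy H = −Σ p log₂ p ≈ 1.9105 bits.
Huffman merges: 169/1000+171/1000→17/50; 273/1000+17/50→613/1000; 387/1000+613/1000→1. L = 1953/1000 ≈ 1.9530.
L − H = 1.9530 − 1.9105 = 0.042 bits.

0.042 bits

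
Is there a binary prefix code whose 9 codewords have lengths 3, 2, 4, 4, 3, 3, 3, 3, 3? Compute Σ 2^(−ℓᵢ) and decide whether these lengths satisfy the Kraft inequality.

With common denominator 2^4 = 16: Σ 2^(−ℓᵢ) = 2/16 + 4/16 + 1/16 + 1/16 + 2/16 + 2/16 + 2/16 + 2/16 + 2/16 = 18/16 = 1.125.
Kraft's inequality requires Σ ≤ 1; here Σ = 1.125 > 1, so no such prefix code exists.

1.125; no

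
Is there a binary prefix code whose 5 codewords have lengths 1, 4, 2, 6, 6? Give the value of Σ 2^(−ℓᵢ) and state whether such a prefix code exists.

0.84375; yes

With common denominator 2^6 = 64: Σ 2^(−ℓᵢ) = 32/64 + 4/64 + 16/64 + 1/64 + 1/64 = 54/64 = 0.84375.
Kraft's inequality requires Σ ≤ 1; here Σ = 0.84375 ≤ 1, so such a prefix code exists.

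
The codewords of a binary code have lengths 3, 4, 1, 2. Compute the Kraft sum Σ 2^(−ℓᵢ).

0.9375

With common denominator 2^4 = 16: Σ 2^(−ℓᵢ) = 2/16 + 1/16 + 8/16 + 4/16 = 15/16 = 0.9375.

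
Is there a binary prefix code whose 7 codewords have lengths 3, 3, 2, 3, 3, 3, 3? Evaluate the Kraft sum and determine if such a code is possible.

1; yes

With common denominator 2^3 = 8: Σ 2^(−ℓᵢ) = 1/8 + 1/8 + 2/8 + 1/8 + 1/8 + 1/8 + 1/8 = 8/8 = 1.
Kraft's inequality requires Σ ≤ 1; here Σ = 1 ≤ 1, so such a prefix code exists.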